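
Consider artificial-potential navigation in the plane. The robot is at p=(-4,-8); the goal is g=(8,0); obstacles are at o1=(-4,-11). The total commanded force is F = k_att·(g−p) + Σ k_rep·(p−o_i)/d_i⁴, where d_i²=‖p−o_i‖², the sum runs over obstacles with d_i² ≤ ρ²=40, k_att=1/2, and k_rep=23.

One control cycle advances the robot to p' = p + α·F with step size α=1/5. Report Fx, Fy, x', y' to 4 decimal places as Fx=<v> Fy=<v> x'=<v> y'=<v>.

F_att = 1/2·(g−p) = 1/2·(12,8) = (6.0000,4.0000)
o1: d²=9 ≤ ρ²=40; F_rep = 23·(0,3)/9² = (0.0000,0.8519)
F = F_att + ΣF_rep = (6.0000,4.8519)
p' = p + 1/5·F = (-2.8000,-7.0296)

Fx=6.0000 Fy=4.8519 x'=-2.8000 y'=-7.0296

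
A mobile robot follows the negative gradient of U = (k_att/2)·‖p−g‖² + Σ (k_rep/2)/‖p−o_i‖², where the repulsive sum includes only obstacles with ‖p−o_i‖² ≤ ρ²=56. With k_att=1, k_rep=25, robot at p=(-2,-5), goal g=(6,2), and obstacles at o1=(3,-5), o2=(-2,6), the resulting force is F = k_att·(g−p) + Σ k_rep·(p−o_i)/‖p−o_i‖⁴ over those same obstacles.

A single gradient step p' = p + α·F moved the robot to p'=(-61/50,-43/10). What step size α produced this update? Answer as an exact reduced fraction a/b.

α = 1/10

F_att = 1·(g−p) = 1·(8,7) = (8.0000,7.0000)
o1: d²=25 ≤ ρ²=56; F_rep = 25·(-5,0)/25² = (-0.2000,0.0000)
o2: d²=121 > ρ²=56 → inactive
F = F_att + ΣF_rep = (7.8000,7.0000)
Δp = p'−p = (0.7800,0.7000); α = Δx/Fx = (39/50) / (39/5) = 1/10
check: Δy/Fy = (7/10) / (7) = 1/10 ✓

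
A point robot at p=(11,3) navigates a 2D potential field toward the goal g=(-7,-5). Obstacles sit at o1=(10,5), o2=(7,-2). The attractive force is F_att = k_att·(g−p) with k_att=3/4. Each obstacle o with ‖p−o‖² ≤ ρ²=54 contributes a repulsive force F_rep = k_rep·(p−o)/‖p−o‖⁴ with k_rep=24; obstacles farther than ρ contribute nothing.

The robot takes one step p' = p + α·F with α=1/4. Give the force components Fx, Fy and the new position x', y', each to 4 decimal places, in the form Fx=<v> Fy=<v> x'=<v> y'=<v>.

F_att = 3/4·(g−p) = 3/4·(-18,-8) = (-13.5000,-6.0000)
o1: d²=5 ≤ ρ²=54; F_rep = 24·(1,-2)/5² = (0.9600,-1.9200)
o2: d²=41 ≤ ρ²=54; F_rep = 24·(4,5)/41² = (0.0571,0.0714)
F = F_att + ΣF_rep = (-12.4829,-7.8486)
p' = p + 1/4·F = (7.8793,1.0378)

Fx=-12.4829 Fy=-7.8486 x'=7.8793 y'=1.0378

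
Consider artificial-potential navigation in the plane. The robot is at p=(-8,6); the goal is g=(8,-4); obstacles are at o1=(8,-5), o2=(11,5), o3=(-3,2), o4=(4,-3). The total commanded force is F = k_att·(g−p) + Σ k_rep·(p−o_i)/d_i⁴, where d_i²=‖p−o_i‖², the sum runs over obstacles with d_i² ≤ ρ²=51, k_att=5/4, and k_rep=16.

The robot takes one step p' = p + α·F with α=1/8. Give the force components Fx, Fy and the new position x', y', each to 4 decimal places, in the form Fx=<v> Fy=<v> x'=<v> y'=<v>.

Fx=19.9524 Fy=-12.4619 x'=-5.5059 y'=4.4423

F_att = 5/4·(g−p) = 5/4·(16,-10) = (20.0000,-12.5000)
o1: d²=377 > ρ²=51 → inactive
o2: d²=362 > ρ²=51 → inactive
o3: d²=41 ≤ ρ²=51; F_rep = 16·(-5,4)/41² = (-0.0476,0.0381)
o4: d²=225 > ρ²=51 → inactive
F = F_att + ΣF_rep = (19.9524,-12.4619)
p' = p + 1/8·F = (-5.5059,4.4423)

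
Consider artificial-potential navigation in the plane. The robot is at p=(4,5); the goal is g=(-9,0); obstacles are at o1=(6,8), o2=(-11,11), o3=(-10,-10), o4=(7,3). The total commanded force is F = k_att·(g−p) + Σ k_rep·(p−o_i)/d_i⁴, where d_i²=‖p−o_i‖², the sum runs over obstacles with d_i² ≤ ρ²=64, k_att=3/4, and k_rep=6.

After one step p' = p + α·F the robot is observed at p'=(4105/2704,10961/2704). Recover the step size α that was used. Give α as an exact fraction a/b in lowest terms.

α = 1/4

F_att = 3/4·(g−p) = 3/4·(-13,-5) = (-9.7500,-3.7500)
o1: d²=13 ≤ ρ²=64; F_rep = 6·(-2,-3)/13² = (-0.0710,-0.1065)
o2: d²=261 > ρ²=64 → inactive
o3: d²=421 > ρ²=64 → inactive
o4: d²=13 ≤ ρ²=64; F_rep = 6·(-3,2)/13² = (-0.1065,0.0710)
F = F_att + ΣF_rep = (-9.9275,-3.7855)
Δp = p'−p = (-2.4819,-0.9464); α = Δx/Fx = (-6711/2704) / (-6711/676) = 1/4
check: Δy/Fy = (-2559/2704) / (-2559/676) = 1/4 ✓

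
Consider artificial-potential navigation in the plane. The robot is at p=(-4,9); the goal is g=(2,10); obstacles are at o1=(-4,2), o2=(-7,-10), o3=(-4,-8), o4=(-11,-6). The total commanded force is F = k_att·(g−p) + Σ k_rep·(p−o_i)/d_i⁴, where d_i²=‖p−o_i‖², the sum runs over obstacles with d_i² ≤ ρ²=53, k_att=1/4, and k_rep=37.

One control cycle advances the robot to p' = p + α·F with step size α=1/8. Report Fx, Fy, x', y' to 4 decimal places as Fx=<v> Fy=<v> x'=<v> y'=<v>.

F_att = 1/4·(g−p) = 1/4·(6,1) = (1.5000,0.2500)
o1: d²=49 ≤ ρ²=53; F_rep = 37·(0,7)/49² = (0.0000,0.1079)
o2: d²=370 > ρ²=53 → inactive
o3: d²=289 > ρ²=53 → inactive
o4: d²=274 > ρ²=53 → inactive
F = F_att + ΣF_rep = (1.5000,0.3579)
p' = p + 1/8·F = (-3.8125,9.0447)

Fx=1.5000 Fy=0.3579 x'=-3.8125 y'=9.0447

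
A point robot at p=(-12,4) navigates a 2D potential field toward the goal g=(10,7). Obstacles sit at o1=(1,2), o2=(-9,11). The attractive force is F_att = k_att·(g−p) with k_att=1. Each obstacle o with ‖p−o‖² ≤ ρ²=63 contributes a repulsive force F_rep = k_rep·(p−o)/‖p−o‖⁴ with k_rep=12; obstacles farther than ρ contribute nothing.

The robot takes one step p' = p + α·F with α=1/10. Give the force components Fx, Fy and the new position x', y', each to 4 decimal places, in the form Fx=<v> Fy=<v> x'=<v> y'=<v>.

Fx=21.9893 Fy=2.9750 x'=-9.8011 y'=4.2975

F_att = 1·(g−p) = 1·(22,3) = (22.0000,3.0000)
o1: d²=173 > ρ²=63 → inactive
o2: d²=58 ≤ ρ²=63; F_rep = 12·(-3,-7)/58² = (-0.0107,-0.0250)
F = F_att + ΣF_rep = (21.9893,2.9750)
p' = p + 1/10·F = (-9.8011,4.2975)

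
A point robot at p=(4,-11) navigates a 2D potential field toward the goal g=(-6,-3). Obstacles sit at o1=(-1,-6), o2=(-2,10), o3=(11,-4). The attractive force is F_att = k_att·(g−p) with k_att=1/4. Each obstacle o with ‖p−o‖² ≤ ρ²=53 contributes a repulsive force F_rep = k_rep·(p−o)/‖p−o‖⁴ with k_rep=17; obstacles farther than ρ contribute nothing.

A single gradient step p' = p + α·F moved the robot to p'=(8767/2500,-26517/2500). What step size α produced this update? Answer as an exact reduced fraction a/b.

α = 1/5

F_att = 1/4·(g−p) = 1/4·(-10,8) = (-2.5000,2.0000)
o1: d²=50 ≤ ρ²=53; F_rep = 17·(5,-5)/50² = (0.0340,-0.0340)
o2: d²=477 > ρ²=53 → inactive
o3: d²=98 > ρ²=53 → inactive
F = F_att + ΣF_rep = (-2.4660,1.9660)
Δp = p'−p = (-0.4932,0.3932); α = Δx/Fx = (-1233/2500) / (-1233/500) = 1/5
check: Δy/Fy = (983/2500) / (983/500) = 1/5 ✓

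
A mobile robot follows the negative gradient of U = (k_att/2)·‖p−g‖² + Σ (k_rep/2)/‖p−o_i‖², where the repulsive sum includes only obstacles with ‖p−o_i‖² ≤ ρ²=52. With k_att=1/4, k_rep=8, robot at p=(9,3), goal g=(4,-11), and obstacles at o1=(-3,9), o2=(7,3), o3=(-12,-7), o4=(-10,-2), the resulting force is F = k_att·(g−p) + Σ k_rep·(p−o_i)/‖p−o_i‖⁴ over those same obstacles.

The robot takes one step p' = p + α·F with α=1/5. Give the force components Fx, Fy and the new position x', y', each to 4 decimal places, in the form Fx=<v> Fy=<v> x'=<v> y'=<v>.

F_att = 1/4·(g−p) = 1/4·(-5,-14) = (-1.2500,-3.5000)
o1: d²=180 > ρ²=52 → inactive
o2: d²=4 ≤ ρ²=52; F_rep = 8·(2,0)/4² = (1.0000,0.0000)
o3: d²=541 > ρ²=52 → inactive
o4: d²=386 > ρ²=52 → inactive
F = F_att + ΣF_rep = (-0.2500,-3.5000)
p' = p + 1/5·F = (8.9500,2.3000)

Fx=-0.2500 Fy=-3.5000 x'=8.9500 y'=2.3000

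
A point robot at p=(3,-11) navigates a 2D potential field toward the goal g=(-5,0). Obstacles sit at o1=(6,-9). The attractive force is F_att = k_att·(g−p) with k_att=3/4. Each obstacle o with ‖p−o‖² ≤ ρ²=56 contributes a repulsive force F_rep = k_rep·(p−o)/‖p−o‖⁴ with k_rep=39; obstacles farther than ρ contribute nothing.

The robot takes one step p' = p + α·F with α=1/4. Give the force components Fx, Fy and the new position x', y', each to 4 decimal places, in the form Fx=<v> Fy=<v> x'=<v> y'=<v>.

Fx=-6.6923 Fy=7.7885 x'=1.3269 y'=-9.0529

F_att = 3/4·(g−p) = 3/4·(-8,11) = (-6.0000,8.2500)
o1: d²=13 ≤ ρ²=56; F_rep = 39·(-3,-2)/13² = (-0.6923,-0.4615)
F = F_att + ΣF_rep = (-6.6923,7.7885)
p' = p + 1/4·F = (1.3269,-9.0529)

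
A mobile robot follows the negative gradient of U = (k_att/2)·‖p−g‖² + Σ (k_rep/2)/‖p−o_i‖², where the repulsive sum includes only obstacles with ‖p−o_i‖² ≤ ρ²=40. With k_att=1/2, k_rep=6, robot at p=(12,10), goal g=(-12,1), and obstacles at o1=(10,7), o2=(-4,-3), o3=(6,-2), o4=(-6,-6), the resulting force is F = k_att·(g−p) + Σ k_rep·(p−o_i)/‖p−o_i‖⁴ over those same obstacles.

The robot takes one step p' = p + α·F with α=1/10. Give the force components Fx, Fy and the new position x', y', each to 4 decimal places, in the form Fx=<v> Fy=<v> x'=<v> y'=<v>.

F_att = 1/2·(g−p) = 1/2·(-24,-9) = (-12.0000,-4.5000)
o1: d²=13 ≤ ρ²=40; F_rep = 6·(2,3)/13² = (0.0710,0.1065)
o2: d²=425 > ρ²=40 → inactive
o3: d²=180 > ρ²=40 → inactive
o4: d²=580 > ρ²=40 → inactive
F = F_att + ΣF_rep = (-11.9290,-4.3935)
p' = p + 1/10·F = (10.8071,9.5607)

Fx=-11.9290 Fy=-4.3935 x'=10.8071 y'=9.5607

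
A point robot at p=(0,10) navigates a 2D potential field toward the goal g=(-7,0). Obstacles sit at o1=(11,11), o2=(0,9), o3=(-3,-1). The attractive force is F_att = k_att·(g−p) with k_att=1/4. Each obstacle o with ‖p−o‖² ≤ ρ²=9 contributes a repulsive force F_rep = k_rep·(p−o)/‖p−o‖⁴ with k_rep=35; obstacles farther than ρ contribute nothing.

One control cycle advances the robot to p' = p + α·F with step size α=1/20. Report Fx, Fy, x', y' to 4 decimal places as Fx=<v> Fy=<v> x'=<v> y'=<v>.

Fx=-1.7500 Fy=32.5000 x'=-0.0875 y'=11.6250

F_att = 1/4·(g−p) = 1/4·(-7,-10) = (-1.7500,-2.5000)
o1: d²=122 > ρ²=9 → inactive
o2: d²=1 ≤ ρ²=9; F_rep = 35·(0,1)/1² = (0.0000,35.0000)
o3: d²=130 > ρ²=9 → inactive
F = F_att + ΣF_rep = (-1.7500,32.5000)
p' = p + 1/20·F = (-0.0875,11.6250)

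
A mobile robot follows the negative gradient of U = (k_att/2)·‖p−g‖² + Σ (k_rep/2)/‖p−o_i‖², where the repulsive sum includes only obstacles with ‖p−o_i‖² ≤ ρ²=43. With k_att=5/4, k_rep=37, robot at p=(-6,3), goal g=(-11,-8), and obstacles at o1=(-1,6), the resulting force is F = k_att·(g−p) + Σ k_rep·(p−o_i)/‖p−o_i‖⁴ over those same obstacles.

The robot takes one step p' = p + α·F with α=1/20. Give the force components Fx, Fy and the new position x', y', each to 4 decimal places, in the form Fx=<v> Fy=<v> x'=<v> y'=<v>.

F_att = 5/4·(g−p) = 5/4·(-5,-11) = (-6.2500,-13.7500)
o1: d²=34 ≤ ρ²=43; F_rep = 37·(-5,-3)/34² = (-0.1600,-0.0960)
F = F_att + ΣF_rep = (-6.4100,-13.8460)
p' = p + 1/20·F = (-6.3205,2.3077)

Fx=-6.4100 Fy=-13.8460 x'=-6.3205 y'=2.3077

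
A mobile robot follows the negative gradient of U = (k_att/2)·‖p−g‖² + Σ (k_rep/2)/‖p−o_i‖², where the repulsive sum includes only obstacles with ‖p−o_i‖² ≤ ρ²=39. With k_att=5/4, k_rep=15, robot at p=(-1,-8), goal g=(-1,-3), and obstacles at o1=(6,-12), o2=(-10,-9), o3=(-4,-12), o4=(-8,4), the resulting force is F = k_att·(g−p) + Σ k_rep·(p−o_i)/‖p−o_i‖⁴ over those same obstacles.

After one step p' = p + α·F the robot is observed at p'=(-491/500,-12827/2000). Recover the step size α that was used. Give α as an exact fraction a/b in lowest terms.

F_att = 5/4·(g−p) = 5/4·(0,5) = (0.0000,6.2500)
o1: d²=65 > ρ²=39 → inactive
o2: d²=82 > ρ²=39 → inactive
o3: d²=25 ≤ ρ²=39; F_rep = 15·(3,4)/25² = (0.0720,0.0960)
o4: d²=193 > ρ²=39 → inactive
F = F_att + ΣF_rep = (0.0720,6.3460)
Δp = p'−p = (0.0180,1.5865); α = Δx/Fx = (9/500) / (9/125) = 1/4
check: Δy/Fy = (3173/2000) / (3173/500) = 1/4 ✓

α = 1/4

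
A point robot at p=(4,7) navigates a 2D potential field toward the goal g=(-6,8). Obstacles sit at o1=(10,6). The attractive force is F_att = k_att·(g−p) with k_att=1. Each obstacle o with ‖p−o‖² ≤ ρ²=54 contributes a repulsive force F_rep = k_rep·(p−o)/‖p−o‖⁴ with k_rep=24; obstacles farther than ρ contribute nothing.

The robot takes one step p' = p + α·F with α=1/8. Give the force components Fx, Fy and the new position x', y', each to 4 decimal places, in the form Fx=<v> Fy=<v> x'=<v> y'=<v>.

Fx=-10.1052 Fy=1.0175 x'=2.7369 y'=7.1272

F_att = 1·(g−p) = 1·(-10,1) = (-10.0000,1.0000)
o1: d²=37 ≤ ρ²=54; F_rep = 24·(-6,1)/37² = (-0.1052,0.0175)
F = F_att + ΣF_rep = (-10.1052,1.0175)
p' = p + 1/8·F = (2.7369,7.1272)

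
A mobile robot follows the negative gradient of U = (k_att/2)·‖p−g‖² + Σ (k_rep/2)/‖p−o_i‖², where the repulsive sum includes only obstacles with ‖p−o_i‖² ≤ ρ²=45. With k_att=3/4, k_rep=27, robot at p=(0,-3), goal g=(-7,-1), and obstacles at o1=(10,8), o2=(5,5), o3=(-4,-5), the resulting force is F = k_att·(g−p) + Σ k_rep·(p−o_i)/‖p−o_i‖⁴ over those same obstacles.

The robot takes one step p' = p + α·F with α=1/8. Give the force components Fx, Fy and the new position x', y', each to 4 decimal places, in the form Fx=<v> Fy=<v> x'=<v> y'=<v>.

Fx=-4.9800 Fy=1.6350 x'=-0.6225 y'=-2.7956

F_att = 3/4·(g−p) = 3/4·(-7,2) = (-5.2500,1.5000)
o1: d²=221 > ρ²=45 → inactive
o2: d²=89 > ρ²=45 → inactive
o3: d²=20 ≤ ρ²=45; F_rep = 27·(4,2)/20² = (0.2700,0.1350)
F = F_att + ΣF_rep = (-4.9800,1.6350)
p' = p + 1/8·F = (-0.6225,-2.7956)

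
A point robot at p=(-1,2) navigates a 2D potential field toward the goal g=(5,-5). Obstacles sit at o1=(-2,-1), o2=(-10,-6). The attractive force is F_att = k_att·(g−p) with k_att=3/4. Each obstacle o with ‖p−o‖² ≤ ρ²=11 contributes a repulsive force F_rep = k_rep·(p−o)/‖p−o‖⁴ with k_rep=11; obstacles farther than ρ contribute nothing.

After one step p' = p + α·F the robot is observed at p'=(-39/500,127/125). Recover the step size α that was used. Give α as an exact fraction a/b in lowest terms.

α = 1/5

F_att = 3/4·(g−p) = 3/4·(6,-7) = (4.5000,-5.2500)
o1: d²=10 ≤ ρ²=11; F_rep = 11·(1,3)/10² = (0.1100,0.3300)
o2: d²=145 > ρ²=11 → inactive
F = F_att + ΣF_rep = (4.6100,-4.9200)
Δp = p'−p = (0.9220,-0.9840); α = Δx/Fx = (461/500) / (461/100) = 1/5
check: Δy/Fy = (-123/125) / (-123/25) = 1/5 ✓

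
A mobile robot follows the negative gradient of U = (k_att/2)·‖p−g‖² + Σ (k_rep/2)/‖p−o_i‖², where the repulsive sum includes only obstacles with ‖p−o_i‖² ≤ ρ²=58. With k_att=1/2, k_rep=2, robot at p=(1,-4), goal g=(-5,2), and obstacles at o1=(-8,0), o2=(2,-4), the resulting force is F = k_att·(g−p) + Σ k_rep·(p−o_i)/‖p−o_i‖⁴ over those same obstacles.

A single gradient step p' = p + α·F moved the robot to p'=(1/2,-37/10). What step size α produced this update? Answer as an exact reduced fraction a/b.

α = 1/10

F_att = 1/2·(g−p) = 1/2·(-6,6) = (-3.0000,3.0000)
o1: d²=97 > ρ²=58 → inactive
o2: d²=1 ≤ ρ²=58; F_rep = 2·(-1,0)/1² = (-2.0000,0.0000)
F = F_att + ΣF_rep = (-5.0000,3.0000)
Δp = p'−p = (-0.5000,0.3000); α = Δx/Fx = (-1/2) / (-5) = 1/10
check: Δy/Fy = (3/10) / (3) = 1/10 ✓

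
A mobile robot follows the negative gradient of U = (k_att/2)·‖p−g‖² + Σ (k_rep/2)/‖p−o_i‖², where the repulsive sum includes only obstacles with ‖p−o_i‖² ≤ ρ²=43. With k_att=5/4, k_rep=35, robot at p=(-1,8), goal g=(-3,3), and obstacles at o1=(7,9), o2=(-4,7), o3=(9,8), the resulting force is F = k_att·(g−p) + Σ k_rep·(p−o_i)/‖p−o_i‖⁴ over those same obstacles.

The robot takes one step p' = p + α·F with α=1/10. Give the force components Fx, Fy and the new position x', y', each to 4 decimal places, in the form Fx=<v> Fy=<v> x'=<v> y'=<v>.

F_att = 5/4·(g−p) = 5/4·(-2,-5) = (-2.5000,-6.2500)
o1: d²=65 > ρ²=43 → inactive
o2: d²=10 ≤ ρ²=43; F_rep = 35·(3,1)/10² = (1.0500,0.3500)
o3: d²=100 > ρ²=43 → inactive
F = F_att + ΣF_rep = (-1.4500,-5.9000)
p' = p + 1/10·F = (-1.1450,7.4100)

Fx=-1.4500 Fy=-5.9000 x'=-1.1450 y'=7.4100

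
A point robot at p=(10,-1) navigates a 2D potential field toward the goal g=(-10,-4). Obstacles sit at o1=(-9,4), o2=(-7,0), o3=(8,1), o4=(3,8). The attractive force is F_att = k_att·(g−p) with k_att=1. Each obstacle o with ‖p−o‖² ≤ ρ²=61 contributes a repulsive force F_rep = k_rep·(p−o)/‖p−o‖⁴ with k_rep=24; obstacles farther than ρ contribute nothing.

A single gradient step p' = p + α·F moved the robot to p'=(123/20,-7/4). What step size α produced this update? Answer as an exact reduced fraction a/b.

F_att = 1·(g−p) = 1·(-20,-3) = (-20.0000,-3.0000)
o1: d²=386 > ρ²=61 → inactive
o2: d²=290 > ρ²=61 → inactive
o3: d²=8 ≤ ρ²=61; F_rep = 24·(2,-2)/8² = (0.7500,-0.7500)
o4: d²=130 > ρ²=61 → inactive
F = F_att + ΣF_rep = (-19.2500,-3.7500)
Δp = p'−p = (-3.8500,-0.7500); α = Δx/Fx = (-77/20) / (-77/4) = 1/5
check: Δy/Fy = (-3/4) / (-15/4) = 1/5 ✓

α = 1/5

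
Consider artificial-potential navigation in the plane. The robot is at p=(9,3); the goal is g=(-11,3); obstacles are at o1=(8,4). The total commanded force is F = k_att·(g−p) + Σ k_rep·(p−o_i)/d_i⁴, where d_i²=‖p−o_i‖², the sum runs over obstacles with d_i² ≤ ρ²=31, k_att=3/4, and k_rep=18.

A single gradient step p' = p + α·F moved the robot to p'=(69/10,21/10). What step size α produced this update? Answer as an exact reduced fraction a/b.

α = 1/5

F_att = 3/4·(g−p) = 3/4·(-20,0) = (-15.0000,0.0000)
o1: d²=2 ≤ ρ²=31; F_rep = 18·(1,-1)/2² = (4.5000,-4.5000)
F = F_att + ΣF_rep = (-10.5000,-4.5000)
Δp = p'−p = (-2.1000,-0.9000); α = Δx/Fx = (-21/10) / (-21/2) = 1/5
check: Δy/Fy = (-9/10) / (-9/2) = 1/5 ✓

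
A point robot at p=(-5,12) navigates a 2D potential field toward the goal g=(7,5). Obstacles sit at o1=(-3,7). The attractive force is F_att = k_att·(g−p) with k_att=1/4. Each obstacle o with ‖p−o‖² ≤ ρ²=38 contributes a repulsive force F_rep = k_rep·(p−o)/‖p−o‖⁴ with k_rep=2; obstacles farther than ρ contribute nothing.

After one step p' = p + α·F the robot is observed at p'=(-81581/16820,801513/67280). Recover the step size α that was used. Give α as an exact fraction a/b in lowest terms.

α = 1/20

F_att = 1/4·(g−p) = 1/4·(12,-7) = (3.0000,-1.7500)
o1: d²=29 ≤ ρ²=38; F_rep = 2·(-2,5)/29² = (-0.0048,0.0119)
F = F_att + ΣF_rep = (2.9952,-1.7381)
Δp = p'−p = (0.1498,-0.0869); α = Δx/Fx = (2519/16820) / (2519/841) = 1/20
check: Δy/Fy = (-5847/67280) / (-5847/3364) = 1/20 ✓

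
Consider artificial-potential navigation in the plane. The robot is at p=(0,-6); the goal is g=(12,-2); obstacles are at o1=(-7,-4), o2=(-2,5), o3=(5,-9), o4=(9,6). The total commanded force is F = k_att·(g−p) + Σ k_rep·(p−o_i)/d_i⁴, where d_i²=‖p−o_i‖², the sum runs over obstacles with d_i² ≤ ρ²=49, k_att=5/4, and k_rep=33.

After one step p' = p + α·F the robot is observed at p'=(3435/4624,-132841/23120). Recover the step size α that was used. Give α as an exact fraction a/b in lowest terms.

F_att = 5/4·(g−p) = 5/4·(12,4) = (15.0000,5.0000)
o1: d²=53 > ρ²=49 → inactive
o2: d²=125 > ρ²=49 → inactive
o3: d²=34 ≤ ρ²=49; F_rep = 33·(-5,3)/34² = (-0.1427,0.0856)
o4: d²=225 > ρ²=49 → inactive
F = F_att + ΣF_rep = (14.8573,5.0856)
Δp = p'−p = (0.7429,0.2543); α = Δx/Fx = (3435/4624) / (17175/1156) = 1/20
check: Δy/Fy = (5879/23120) / (5879/1156) = 1/20 ✓

α = 1/20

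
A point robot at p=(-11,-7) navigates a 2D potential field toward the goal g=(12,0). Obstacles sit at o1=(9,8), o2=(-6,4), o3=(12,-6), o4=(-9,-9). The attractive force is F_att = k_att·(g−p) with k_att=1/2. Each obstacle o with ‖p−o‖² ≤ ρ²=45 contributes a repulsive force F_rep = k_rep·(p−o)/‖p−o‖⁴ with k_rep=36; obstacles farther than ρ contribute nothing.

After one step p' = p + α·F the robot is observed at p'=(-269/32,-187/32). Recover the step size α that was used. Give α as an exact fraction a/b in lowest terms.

α = 1/4

F_att = 1/2·(g−p) = 1/2·(23,7) = (11.5000,3.5000)
o1: d²=625 > ρ²=45 → inactive
o2: d²=146 > ρ²=45 → inactive
o3: d²=530 > ρ²=45 → inactive
o4: d²=8 ≤ ρ²=45; F_rep = 36·(-2,2)/8² = (-1.1250,1.1250)
F = F_att + ΣF_rep = (10.3750,4.6250)
Δp = p'−p = (2.5938,1.1562); α = Δx/Fx = (83/32) / (83/8) = 1/4
check: Δy/Fy = (37/32) / (37/8) = 1/4 ✓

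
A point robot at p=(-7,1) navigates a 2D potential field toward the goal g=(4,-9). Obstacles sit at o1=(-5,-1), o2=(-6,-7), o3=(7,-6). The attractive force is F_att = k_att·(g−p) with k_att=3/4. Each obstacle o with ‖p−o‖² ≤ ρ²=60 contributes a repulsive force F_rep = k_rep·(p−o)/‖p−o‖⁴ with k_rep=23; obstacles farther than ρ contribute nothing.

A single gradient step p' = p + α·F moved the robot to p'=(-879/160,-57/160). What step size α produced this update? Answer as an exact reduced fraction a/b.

F_att = 3/4·(g−p) = 3/4·(11,-10) = (8.2500,-7.5000)
o1: d²=8 ≤ ρ²=60; F_rep = 23·(-2,2)/8² = (-0.7188,0.7188)
o2: d²=65 > ρ²=60 → inactive
o3: d²=245 > ρ²=60 → inactive
F = F_att + ΣF_rep = (7.5312,-6.7812)
Δp = p'−p = (1.5063,-1.3562); α = Δx/Fx = (241/160) / (241/32) = 1/5
check: Δy/Fy = (-217/160) / (-217/32) = 1/5 ✓

α = 1/5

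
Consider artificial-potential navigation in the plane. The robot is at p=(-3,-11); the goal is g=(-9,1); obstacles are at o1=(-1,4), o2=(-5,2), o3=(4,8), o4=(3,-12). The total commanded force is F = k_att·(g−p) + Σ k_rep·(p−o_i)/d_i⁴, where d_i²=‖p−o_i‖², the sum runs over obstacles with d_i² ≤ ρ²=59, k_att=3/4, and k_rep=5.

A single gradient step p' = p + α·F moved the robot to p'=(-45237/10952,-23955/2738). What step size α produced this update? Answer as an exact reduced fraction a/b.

α = 1/4

F_att = 3/4·(g−p) = 3/4·(-6,12) = (-4.5000,9.0000)
o1: d²=229 > ρ²=59 → inactive
o2: d²=173 > ρ²=59 → inactive
o3: d²=410 > ρ²=59 → inactive
o4: d²=37 ≤ ρ²=59; F_rep = 5·(-6,1)/37² = (-0.0219,0.0037)
F = F_att + ΣF_rep = (-4.5219,9.0037)
Δp = p'−p = (-1.1305,2.2509); α = Δx/Fx = (-12381/10952) / (-12381/2738) = 1/4
check: Δy/Fy = (6163/2738) / (12326/1369) = 1/4 ✓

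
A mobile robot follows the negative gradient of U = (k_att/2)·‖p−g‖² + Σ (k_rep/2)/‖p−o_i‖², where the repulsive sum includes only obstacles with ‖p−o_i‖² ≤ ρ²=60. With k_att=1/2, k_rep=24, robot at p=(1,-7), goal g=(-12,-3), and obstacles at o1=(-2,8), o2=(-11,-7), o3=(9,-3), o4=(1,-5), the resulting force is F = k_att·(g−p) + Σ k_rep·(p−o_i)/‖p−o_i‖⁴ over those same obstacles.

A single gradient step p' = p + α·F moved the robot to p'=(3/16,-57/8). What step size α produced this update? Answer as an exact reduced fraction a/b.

α = 1/8

F_att = 1/2·(g−p) = 1/2·(-13,4) = (-6.5000,2.0000)
o1: d²=234 > ρ²=60 → inactive
o2: d²=144 > ρ²=60 → inactive
o3: d²=80 > ρ²=60 → inactive
o4: d²=4 ≤ ρ²=60; F_rep = 24·(0,-2)/4² = (0.0000,-3.0000)
F = F_att + ΣF_rep = (-6.5000,-1.0000)
Δp = p'−p = (-0.8125,-0.1250); α = Δx/Fx = (-13/16) / (-13/2) = 1/8
check: Δy/Fy = (-1/8) / (-1) = 1/8 ✓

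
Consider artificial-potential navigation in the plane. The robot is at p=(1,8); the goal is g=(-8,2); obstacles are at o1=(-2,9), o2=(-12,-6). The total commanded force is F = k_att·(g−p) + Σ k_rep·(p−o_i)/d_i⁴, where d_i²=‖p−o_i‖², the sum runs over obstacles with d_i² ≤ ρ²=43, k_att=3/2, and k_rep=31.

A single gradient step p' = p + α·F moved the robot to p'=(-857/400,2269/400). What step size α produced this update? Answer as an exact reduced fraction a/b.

α = 1/4

F_att = 3/2·(g−p) = 3/2·(-9,-6) = (-13.5000,-9.0000)
o1: d²=10 ≤ ρ²=43; F_rep = 31·(3,-1)/10² = (0.9300,-0.3100)
o2: d²=365 > ρ²=43 → inactive
F = F_att + ΣF_rep = (-12.5700,-9.3100)
Δp = p'−p = (-3.1425,-2.3275); α = Δx/Fx = (-1257/400) / (-1257/100) = 1/4
check: Δy/Fy = (-931/400) / (-931/100) = 1/4 ✓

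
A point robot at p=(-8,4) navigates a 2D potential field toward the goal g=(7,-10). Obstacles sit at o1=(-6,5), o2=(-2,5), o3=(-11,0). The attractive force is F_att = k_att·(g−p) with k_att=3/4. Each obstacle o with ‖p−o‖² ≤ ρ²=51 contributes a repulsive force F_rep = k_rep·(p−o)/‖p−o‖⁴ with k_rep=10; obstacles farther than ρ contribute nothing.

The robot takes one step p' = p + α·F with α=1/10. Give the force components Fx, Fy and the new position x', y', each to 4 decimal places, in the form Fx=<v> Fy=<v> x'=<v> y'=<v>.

F_att = 3/4·(g−p) = 3/4·(15,-14) = (11.2500,-10.5000)
o1: d²=5 ≤ ρ²=51; F_rep = 10·(-2,-1)/5² = (-0.8000,-0.4000)
o2: d²=37 ≤ ρ²=51; F_rep = 10·(-6,-1)/37² = (-0.0438,-0.0073)
o3: d²=25 ≤ ρ²=51; F_rep = 10·(3,4)/25² = (0.0480,0.0640)
F = F_att + ΣF_rep = (10.4542,-10.8433)
p' = p + 1/10·F = (-6.9546,2.9157)

Fx=10.4542 Fy=-10.8433 x'=-6.9546 y'=2.9157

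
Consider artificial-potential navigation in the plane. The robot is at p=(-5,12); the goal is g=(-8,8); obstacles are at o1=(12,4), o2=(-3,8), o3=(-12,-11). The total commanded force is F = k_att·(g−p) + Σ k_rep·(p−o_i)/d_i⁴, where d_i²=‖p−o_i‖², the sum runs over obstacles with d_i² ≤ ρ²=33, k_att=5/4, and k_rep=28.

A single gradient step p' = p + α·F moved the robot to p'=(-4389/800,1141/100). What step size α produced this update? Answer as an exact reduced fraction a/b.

F_att = 5/4·(g−p) = 5/4·(-3,-4) = (-3.7500,-5.0000)
o1: d²=353 > ρ²=33 → inactive
o2: d²=20 ≤ ρ²=33; F_rep = 28·(-2,4)/20² = (-0.1400,0.2800)
o3: d²=578 > ρ²=33 → inactive
F = F_att + ΣF_rep = (-3.8900,-4.7200)
Δp = p'−p = (-0.4863,-0.5900); α = Δx/Fx = (-389/800) / (-389/100) = 1/8
check: Δy/Fy = (-59/100) / (-118/25) = 1/8 ✓

α = 1/8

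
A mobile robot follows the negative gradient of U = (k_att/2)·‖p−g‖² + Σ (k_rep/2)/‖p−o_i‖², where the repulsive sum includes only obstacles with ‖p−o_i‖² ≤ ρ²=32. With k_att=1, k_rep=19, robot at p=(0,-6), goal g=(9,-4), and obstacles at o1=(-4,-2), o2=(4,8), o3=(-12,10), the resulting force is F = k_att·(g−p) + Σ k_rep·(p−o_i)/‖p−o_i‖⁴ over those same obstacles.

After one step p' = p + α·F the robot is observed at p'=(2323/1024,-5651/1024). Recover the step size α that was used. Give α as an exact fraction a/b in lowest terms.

F_att = 1·(g−p) = 1·(9,2) = (9.0000,2.0000)
o1: d²=32 ≤ ρ²=32; F_rep = 19·(4,-4)/32² = (0.0742,-0.0742)
o2: d²=212 > ρ²=32 → inactive
o3: d²=400 > ρ²=32 → inactive
F = F_att + ΣF_rep = (9.0742,1.9258)
Δp = p'−p = (2.2686,0.4814); α = Δx/Fx = (2323/1024) / (2323/256) = 1/4
check: Δy/Fy = (493/1024) / (493/256) = 1/4 ✓

α = 1/4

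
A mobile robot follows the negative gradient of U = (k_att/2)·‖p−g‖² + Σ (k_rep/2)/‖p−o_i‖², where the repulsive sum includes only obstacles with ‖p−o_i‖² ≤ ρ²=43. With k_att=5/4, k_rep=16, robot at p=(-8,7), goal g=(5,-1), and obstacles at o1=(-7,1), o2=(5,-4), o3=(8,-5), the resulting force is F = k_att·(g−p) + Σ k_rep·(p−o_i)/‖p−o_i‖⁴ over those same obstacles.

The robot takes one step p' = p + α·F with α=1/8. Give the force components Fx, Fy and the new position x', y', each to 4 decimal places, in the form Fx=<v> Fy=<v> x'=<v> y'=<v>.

Fx=16.2383 Fy=-9.9299 x'=-5.9702 y'=5.7588

F_att = 5/4·(g−p) = 5/4·(13,-8) = (16.2500,-10.0000)
o1: d²=37 ≤ ρ²=43; F_rep = 16·(-1,6)/37² = (-0.0117,0.0701)
o2: d²=290 > ρ²=43 → inactive
o3: d²=400 > ρ²=43 → inactive
F = F_att + ΣF_rep = (16.2383,-9.9299)
p' = p + 1/8·F = (-5.9702,5.7588)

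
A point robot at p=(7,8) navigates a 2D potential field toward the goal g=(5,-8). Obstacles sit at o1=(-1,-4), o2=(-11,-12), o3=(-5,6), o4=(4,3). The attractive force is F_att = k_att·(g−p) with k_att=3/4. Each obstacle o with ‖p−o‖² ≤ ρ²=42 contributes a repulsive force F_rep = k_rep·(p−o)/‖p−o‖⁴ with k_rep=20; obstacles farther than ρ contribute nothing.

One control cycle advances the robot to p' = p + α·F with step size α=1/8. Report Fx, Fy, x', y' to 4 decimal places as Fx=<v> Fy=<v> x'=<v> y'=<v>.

F_att = 3/4·(g−p) = 3/4·(-2,-16) = (-1.5000,-12.0000)
o1: d²=208 > ρ²=42 → inactive
o2: d²=724 > ρ²=42 → inactive
o3: d²=148 > ρ²=42 → inactive
o4: d²=34 ≤ ρ²=42; F_rep = 20·(3,5)/34² = (0.0519,0.0865)
F = F_att + ΣF_rep = (-1.4481,-11.9135)
p' = p + 1/8·F = (6.8190,6.5108)

Fx=-1.4481 Fy=-11.9135 x'=6.8190 y'=6.5108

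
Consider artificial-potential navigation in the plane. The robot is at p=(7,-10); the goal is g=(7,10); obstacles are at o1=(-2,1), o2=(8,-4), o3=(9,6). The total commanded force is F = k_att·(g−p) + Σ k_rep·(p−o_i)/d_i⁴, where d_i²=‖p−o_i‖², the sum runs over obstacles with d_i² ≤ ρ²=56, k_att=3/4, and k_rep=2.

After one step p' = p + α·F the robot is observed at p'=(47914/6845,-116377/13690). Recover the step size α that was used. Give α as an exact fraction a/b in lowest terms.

α = 1/10

F_att = 3/4·(g−p) = 3/4·(0,20) = (0.0000,15.0000)
o1: d²=202 > ρ²=56 → inactive
o2: d²=37 ≤ ρ²=56; F_rep = 2·(-1,-6)/37² = (-0.0015,-0.0088)
o3: d²=260 > ρ²=56 → inactive
F = F_att + ΣF_rep = (-0.0015,14.9912)
Δp = p'−p = (-0.0001,1.4991); α = Δx/Fx = (-1/6845) / (-2/1369) = 1/10
check: Δy/Fy = (20523/13690) / (20523/1369) = 1/10 ✓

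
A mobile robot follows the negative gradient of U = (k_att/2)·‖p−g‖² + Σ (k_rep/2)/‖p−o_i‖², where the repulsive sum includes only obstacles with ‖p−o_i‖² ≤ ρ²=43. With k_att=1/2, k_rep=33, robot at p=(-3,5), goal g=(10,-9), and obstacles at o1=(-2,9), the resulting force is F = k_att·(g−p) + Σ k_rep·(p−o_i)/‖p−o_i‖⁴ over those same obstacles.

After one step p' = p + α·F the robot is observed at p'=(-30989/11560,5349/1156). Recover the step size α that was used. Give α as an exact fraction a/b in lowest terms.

α = 1/20

F_att = 1/2·(g−p) = 1/2·(13,-14) = (6.5000,-7.0000)
o1: d²=17 ≤ ρ²=43; F_rep = 33·(-1,-4)/17² = (-0.1142,-0.4567)
F = F_att + ΣF_rep = (6.3858,-7.4567)
Δp = p'−p = (0.3193,-0.3728); α = Δx/Fx = (3691/11560) / (3691/578) = 1/20
check: Δy/Fy = (-431/1156) / (-2155/289) = 1/20 ✓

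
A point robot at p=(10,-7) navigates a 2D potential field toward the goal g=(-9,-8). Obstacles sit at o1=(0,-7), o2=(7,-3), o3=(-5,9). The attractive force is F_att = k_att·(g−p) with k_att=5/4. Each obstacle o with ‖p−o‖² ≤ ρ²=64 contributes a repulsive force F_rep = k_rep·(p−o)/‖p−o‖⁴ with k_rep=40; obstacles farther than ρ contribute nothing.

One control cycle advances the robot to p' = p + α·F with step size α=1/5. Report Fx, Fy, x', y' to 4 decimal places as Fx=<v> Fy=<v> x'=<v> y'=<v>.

F_att = 5/4·(g−p) = 5/4·(-19,-1) = (-23.7500,-1.2500)
o1: d²=100 > ρ²=64 → inactive
o2: d²=25 ≤ ρ²=64; F_rep = 40·(3,-4)/25² = (0.1920,-0.2560)
o3: d²=481 > ρ²=64 → inactive
F = F_att + ΣF_rep = (-23.5580,-1.5060)
p' = p + 1/5·F = (5.2884,-7.3012)

Fx=-23.5580 Fy=-1.5060 x'=5.2884 y'=-7.3012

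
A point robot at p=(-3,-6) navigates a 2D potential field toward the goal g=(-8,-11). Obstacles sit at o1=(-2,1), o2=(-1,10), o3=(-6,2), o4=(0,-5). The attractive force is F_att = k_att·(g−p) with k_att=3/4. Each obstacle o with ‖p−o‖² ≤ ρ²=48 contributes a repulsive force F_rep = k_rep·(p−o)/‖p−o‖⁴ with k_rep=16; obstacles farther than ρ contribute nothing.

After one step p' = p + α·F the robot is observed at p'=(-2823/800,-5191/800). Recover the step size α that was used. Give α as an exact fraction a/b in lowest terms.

α = 1/8

F_att = 3/4·(g−p) = 3/4·(-5,-5) = (-3.7500,-3.7500)
o1: d²=50 > ρ²=48 → inactive
o2: d²=260 > ρ²=48 → inactive
o3: d²=73 > ρ²=48 → inactive
o4: d²=10 ≤ ρ²=48; F_rep = 16·(-3,-1)/10² = (-0.4800,-0.1600)
F = F_att + ΣF_rep = (-4.2300,-3.9100)
Δp = p'−p = (-0.5288,-0.4888); α = Δx/Fx = (-423/800) / (-423/100) = 1/8
check: Δy/Fy = (-391/800) / (-391/100) = 1/8 ✓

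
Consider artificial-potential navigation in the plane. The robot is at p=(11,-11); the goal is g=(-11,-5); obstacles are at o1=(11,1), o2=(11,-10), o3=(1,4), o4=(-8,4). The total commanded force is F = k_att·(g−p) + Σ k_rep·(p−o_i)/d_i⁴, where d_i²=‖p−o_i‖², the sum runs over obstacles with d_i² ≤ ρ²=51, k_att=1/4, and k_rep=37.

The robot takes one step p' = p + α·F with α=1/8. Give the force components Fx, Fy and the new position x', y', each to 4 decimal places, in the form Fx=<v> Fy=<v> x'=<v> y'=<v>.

Fx=-5.5000 Fy=-35.5000 x'=10.3125 y'=-15.4375

F_att = 1/4·(g−p) = 1/4·(-22,6) = (-5.5000,1.5000)
o1: d²=144 > ρ²=51 → inactive
o2: d²=1 ≤ ρ²=51; F_rep = 37·(0,-1)/1² = (0.0000,-37.0000)
o3: d²=325 > ρ²=51 → inactive
o4: d²=586 > ρ²=51 → inactive
F = F_att + ΣF_rep = (-5.5000,-35.5000)
p' = p + 1/8·F = (10.3125,-15.4375)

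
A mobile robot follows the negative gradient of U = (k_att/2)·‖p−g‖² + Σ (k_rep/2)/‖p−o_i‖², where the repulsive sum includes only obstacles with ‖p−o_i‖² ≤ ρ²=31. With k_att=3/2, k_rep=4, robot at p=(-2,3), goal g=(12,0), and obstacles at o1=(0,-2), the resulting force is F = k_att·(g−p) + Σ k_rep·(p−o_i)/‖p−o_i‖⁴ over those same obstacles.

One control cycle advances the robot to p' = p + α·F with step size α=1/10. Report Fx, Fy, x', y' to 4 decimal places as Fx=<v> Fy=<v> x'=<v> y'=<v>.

Fx=20.9905 Fy=-4.4762 x'=0.0990 y'=2.5524

F_att = 3/2·(g−p) = 3/2·(14,-3) = (21.0000,-4.5000)
o1: d²=29 ≤ ρ²=31; F_rep = 4·(-2,5)/29² = (-0.0095,0.0238)
F = F_att + ΣF_rep = (20.9905,-4.4762)
p' = p + 1/10·F = (0.0990,2.5524)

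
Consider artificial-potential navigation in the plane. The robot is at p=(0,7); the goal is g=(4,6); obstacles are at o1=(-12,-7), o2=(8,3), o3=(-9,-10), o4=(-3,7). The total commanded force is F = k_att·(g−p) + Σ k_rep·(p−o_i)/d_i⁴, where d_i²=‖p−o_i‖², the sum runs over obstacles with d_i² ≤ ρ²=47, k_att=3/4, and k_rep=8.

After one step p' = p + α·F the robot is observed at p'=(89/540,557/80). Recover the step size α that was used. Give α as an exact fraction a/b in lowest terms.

α = 1/20

F_att = 3/4·(g−p) = 3/4·(4,-1) = (3.0000,-0.7500)
o1: d²=340 > ρ²=47 → inactive
o2: d²=80 > ρ²=47 → inactive
o3: d²=370 > ρ²=47 → inactive
o4: d²=9 ≤ ρ²=47; F_rep = 8·(3,0)/9² = (0.2963,0.0000)
F = F_att + ΣF_rep = (3.2963,-0.7500)
Δp = p'−p = (0.1648,-0.0375); α = Δx/Fx = (89/540) / (89/27) = 1/20
check: Δy/Fy = (-3/80) / (-3/4) = 1/20 ✓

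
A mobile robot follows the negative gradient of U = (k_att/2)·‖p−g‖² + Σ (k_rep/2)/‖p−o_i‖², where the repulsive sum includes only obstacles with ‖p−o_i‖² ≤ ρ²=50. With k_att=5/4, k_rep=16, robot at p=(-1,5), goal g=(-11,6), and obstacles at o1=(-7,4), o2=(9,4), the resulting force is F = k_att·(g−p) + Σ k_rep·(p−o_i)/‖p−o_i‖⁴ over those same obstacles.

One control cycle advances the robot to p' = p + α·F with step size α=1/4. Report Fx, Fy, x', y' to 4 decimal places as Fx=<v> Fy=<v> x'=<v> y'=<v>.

Fx=-12.4299 Fy=1.2617 x'=-4.1075 y'=5.3154

F_att = 5/4·(g−p) = 5/4·(-10,1) = (-12.5000,1.2500)
o1: d²=37 ≤ ρ²=50; F_rep = 16·(6,1)/37² = (0.0701,0.0117)
o2: d²=101 > ρ²=50 → inactive
F = F_att + ΣF_rep = (-12.4299,1.2617)
p' = p + 1/4·F = (-4.1075,5.3154)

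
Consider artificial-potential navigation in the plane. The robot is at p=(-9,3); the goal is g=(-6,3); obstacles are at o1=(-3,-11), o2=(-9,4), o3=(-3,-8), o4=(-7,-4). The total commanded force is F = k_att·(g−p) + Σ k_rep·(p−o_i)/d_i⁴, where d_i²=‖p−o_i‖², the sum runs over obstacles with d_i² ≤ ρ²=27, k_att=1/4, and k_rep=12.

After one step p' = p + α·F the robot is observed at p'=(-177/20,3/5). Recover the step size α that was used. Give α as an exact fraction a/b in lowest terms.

α = 1/5

F_att = 1/4·(g−p) = 1/4·(3,0) = (0.7500,0.0000)
o1: d²=232 > ρ²=27 → inactive
o2: d²=1 ≤ ρ²=27; F_rep = 12·(0,-1)/1² = (0.0000,-12.0000)
o3: d²=157 > ρ²=27 → inactive
o4: d²=53 > ρ²=27 → inactive
F = F_att + ΣF_rep = (0.7500,-12.0000)
Δp = p'−p = (0.1500,-2.4000); α = Δx/Fx = (3/20) / (3/4) = 1/5
check: Δy/Fy = (-12/5) / (-12) = 1/5 ✓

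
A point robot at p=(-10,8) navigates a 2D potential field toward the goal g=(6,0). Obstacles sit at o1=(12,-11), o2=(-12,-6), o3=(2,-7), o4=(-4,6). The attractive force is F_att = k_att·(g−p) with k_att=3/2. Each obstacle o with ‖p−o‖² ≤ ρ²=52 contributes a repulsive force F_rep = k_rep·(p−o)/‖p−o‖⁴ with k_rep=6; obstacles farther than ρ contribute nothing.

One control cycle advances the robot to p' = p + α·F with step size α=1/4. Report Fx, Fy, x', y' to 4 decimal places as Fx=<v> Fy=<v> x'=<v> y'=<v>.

Fx=23.9775 Fy=-11.9925 x'=-4.0056 y'=5.0019

F_att = 3/2·(g−p) = 3/2·(16,-8) = (24.0000,-12.0000)
o1: d²=845 > ρ²=52 → inactive
o2: d²=200 > ρ²=52 → inactive
o3: d²=369 > ρ²=52 → inactive
o4: d²=40 ≤ ρ²=52; F_rep = 6·(-6,2)/40² = (-0.0225,0.0075)
F = F_att + ΣF_rep = (23.9775,-11.9925)
p' = p + 1/4·F = (-4.0056,5.0019)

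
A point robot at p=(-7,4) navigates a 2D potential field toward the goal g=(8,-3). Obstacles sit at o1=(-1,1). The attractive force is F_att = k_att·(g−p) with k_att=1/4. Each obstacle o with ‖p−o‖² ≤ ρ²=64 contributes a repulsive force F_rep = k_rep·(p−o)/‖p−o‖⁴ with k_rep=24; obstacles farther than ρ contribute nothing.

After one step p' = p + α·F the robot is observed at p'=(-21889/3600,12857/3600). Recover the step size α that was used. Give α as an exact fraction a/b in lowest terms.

α = 1/4

F_att = 1/4·(g−p) = 1/4·(15,-7) = (3.7500,-1.7500)
o1: d²=45 ≤ ρ²=64; F_rep = 24·(-6,3)/45² = (-0.0711,0.0356)
F = F_att + ΣF_rep = (3.6789,-1.7144)
Δp = p'−p = (0.9197,-0.4286); α = Δx/Fx = (3311/3600) / (3311/900) = 1/4
check: Δy/Fy = (-1543/3600) / (-1543/900) = 1/4 ✓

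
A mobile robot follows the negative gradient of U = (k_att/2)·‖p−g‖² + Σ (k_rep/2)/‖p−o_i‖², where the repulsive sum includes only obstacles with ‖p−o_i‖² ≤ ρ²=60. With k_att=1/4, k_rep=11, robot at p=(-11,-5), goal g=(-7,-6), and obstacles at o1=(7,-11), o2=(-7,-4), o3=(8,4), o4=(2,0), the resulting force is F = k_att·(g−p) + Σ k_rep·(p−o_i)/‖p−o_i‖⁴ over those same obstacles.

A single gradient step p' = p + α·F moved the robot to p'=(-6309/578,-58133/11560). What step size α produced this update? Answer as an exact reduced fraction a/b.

F_att = 1/4·(g−p) = 1/4·(4,-1) = (1.0000,-0.2500)
o1: d²=360 > ρ²=60 → inactive
o2: d²=17 ≤ ρ²=60; F_rep = 11·(-4,-1)/17² = (-0.1522,-0.0381)
o3: d²=442 > ρ²=60 → inactive
o4: d²=194 > ρ²=60 → inactive
F = F_att + ΣF_rep = (0.8478,-0.2881)
Δp = p'−p = (0.0848,-0.0288); α = Δx/Fx = (49/578) / (245/289) = 1/10
check: Δy/Fy = (-333/11560) / (-333/1156) = 1/10 ✓

α = 1/10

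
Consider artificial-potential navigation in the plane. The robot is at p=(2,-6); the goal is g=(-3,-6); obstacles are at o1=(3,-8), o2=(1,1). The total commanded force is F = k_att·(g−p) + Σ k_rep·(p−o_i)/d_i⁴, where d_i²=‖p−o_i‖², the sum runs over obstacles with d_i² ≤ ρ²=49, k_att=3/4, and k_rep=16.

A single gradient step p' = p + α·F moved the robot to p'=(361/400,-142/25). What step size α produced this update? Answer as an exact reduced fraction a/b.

α = 1/4

F_att = 3/4·(g−p) = 3/4·(-5,0) = (-3.7500,0.0000)
o1: d²=5 ≤ ρ²=49; F_rep = 16·(-1,2)/5² = (-0.6400,1.2800)
o2: d²=50 > ρ²=49 → inactive
F = F_att + ΣF_rep = (-4.3900,1.2800)
Δp = p'−p = (-1.0975,0.3200); α = Δx/Fx = (-439/400) / (-439/100) = 1/4
check: Δy/Fy = (8/25) / (32/25) = 1/4 ✓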